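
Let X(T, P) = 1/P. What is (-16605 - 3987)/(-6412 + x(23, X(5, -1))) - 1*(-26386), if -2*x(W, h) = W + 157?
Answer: 85791182/3251 ≈ 26389.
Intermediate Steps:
x(W, h) = -157/2 - W/2 (x(W, h) = -(W + 157)/2 = -(157 + W)/2 = -157/2 - W/2)
(-16605 - 3987)/(-6412 + x(23, X(5, -1))) - 1*(-26386) = (-16605 - 3987)/(-6412 + (-157/2 - ½*23)) - 1*(-26386) = -20592/(-6412 + (-157/2 - 23/2)) + 26386 = -20592/(-6412 - 90) + 26386 = -20592/(-6502) + 26386 = -20592*(-1/6502) + 26386 = 10296/3251 + 26386 = 85791182/3251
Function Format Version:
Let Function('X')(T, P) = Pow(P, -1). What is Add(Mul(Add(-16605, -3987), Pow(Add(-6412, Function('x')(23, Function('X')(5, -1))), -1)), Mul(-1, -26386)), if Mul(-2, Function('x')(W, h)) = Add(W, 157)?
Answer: Rational(85791182, 3251) ≈ 26389.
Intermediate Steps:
Function('x')(W, h) = Add(Rational(-157, 2), Mul(Rational(-1, 2), W)) (Function('x')(W, h) = Mul(Rational(-1, 2), Add(W, 157)) = Mul(Rational(-1, 2), Add(157, W)) = Add(Rational(-157, 2), Mul(Rational(-1, 2), W)))
Add(Mul(Add(-16605, -3987), Pow(Add(-6412, Function('x')(23, Function('X')(5, -1))), -1)), Mul(-1, -26386)) = Add(Mul(Add(-16605, -3987), Pow(Add(-6412, Add(Rational(-157, 2), Mul(Rational(-1, 2), 23))), -1)), Mul(-1, -26386)) = Add(Mul(-20592, Pow(Add(-6412, Add(Rational(-157, 2), Rational(-23, 2))), -1)), 26386) = Add(Mul(-20592, Pow(Add(-6412, -90), -1)), 26386) = Add(Mul(-20592, Pow(-6502, -1)), 26386) = Add(Mul(-20592, Rational(-1, 6502)), 26386) = Add(Rational(10296, 3251), 26386) = Rational(85791182, 3251)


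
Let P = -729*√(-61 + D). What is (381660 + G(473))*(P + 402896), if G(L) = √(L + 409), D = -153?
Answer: 3*(127220 + 7*√2)*(402896 - 729*I*√214) ≈ 1.5378e+11 - 4.0705e+9*I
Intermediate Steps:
G(L) = √(409 + L)
P = -729*I*√214 (P = -729*√(-61 - 153) = -729*I*√214 ≈ -10664.0*I)
(381660 + G(473))*(P + 402896) = (381660 + √(409 + 473))*(-729*I*√214 + 402896) = (381660 + √882)*(402896 - 729*I*√214) = (381660 + 21*√2)*(402896 - 729*I*√214)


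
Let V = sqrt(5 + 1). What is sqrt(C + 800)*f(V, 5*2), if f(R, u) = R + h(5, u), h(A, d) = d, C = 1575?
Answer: 5*sqrt(95)*(10 + sqrt(6)) ≈ 606.71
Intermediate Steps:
V = sqrt(6) ≈ 2.4495
f(R, u) = R + u
sqrt(C + 800)*f(V, 5*2) = sqrt(1575 + 800)*(sqrt(6) + 5*2) = sqrt(2375)*(sqrt(6) + 10) = (5*sqrt(95))*(10 + sqrt(6)) = 5*sqrt(95)*(10 + sqrt(6))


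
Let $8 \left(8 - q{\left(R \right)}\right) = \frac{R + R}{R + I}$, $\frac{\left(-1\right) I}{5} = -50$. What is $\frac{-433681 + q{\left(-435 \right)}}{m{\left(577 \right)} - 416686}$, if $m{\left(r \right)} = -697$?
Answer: $\frac{64183691}{61772684} \approx 1.039$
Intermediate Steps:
$I = 250$ ($I = \left(-5\right) \left(-50\right) = 250$)
$q{\left(R \right)} = 8 - \frac{R}{4 \left(250 + R\right)}$ ($q{\left(R \right)} = 8 - \frac{\left(R + R\right) \frac{1}{R + 250}}{8} = 8 - \frac{2 R \frac{1}{250 + R}}{8} = 8 - \frac{R}{4 \left(250 + R\right)}$)
$\frac{-433681 + q{\left(-435 \right)}}{m{\left(577 \right)} - 416686} = \frac{-433681 + \frac{8000 + 31 \left(-435\right)}{4 \left(250 - 435\right)}}{-697 - 416686} = \frac{-433681 + \frac{8000 - 13485}{4 \left(-185\right)}}{-417383} = \left(-433681 + \frac{1}{4} \left(- \frac{1}{185}\right) \left(-5485\right)\right) \left(- \frac{1}{417383}\right) = \left(-433681 + \frac{1097}{148}\right) \left(- \frac{1}{417383}\right) = \left(- \frac{64183691}{148}\right) \left(- \frac{1}{417383}\right) = \frac{64183691}{61772684}$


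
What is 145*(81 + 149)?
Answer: 33350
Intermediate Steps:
145*(81 + 149) = 145*230 = 33350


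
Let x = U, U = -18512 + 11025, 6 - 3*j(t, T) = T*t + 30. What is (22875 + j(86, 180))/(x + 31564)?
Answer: 17707/24077 ≈ 0.73543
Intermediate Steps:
j(t, T) = -8 - T*t/3 (j(t, T) = 2 - (T*t + 30)/3 = 2 - (30 + T*t)/3 = 2 + (-10 - T*t/3) = -8 - T*t/3)
U = -7487
x = -7487
(22875 + j(86, 180))/(x + 31564) = (22875 + (-8 - 1/3*180*86))/(-7487 + 31564) = (22875 + (-8 - 5160))/24077 = (22875 - 5168)*(1/24077) = 17707*(1/24077) = 17707/24077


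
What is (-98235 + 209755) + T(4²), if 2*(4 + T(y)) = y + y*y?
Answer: 111652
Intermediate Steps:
T(y) = -4 + y/2 + y²/2 (T(y) = -4 + (y + y*y)/2 = -4 + (y + y²)/2 = -4 + (y/2 + y²/2) = -4 + y/2 + y²/2)
(-98235 + 209755) + T(4²) = (-98235 + 209755) + (-4 + (½)*4² + (4²)²/2) = 111520 + (-4 + (½)*16 + (½)*16²) = 111520 + (-4 + 8 + (½)*256) = 111520 + (-4 + 8 + 128) = 111520 + 132 = 111652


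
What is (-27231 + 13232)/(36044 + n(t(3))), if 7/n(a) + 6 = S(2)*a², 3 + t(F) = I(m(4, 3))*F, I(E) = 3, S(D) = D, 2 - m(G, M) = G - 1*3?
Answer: -923934/2378911 ≈ -0.38839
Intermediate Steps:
m(G, M) = 5 - G (m(G, M) = 2 - (G - 1*3) = 2 - (G - 3) = 2 - (-3 + G) = 2 + (3 - G) = 5 - G)
t(F) = -3 + 3*F
n(a) = 7/(-6 + 2*a²)
(-27231 + 13232)/(36044 + n(t(3))) = (-27231 + 13232)/(36044 + 7/(2*(-3 + (-3 + 3*3)²))) = -13999/(36044 + 7/(2*(-3 + (-3 + 9)²))) = -13999/(36044 + 7/(2*(-3 + 6²))) = -13999/(36044 + 7/(2*(-3 + 36))) = -13999/(36044 + (7/2)/33) = -13999/(36044 + (7/2)*(1/33)) = -13999/(36044 + 7/66) = -13999/2378911/66 = -13999*66/2378911 = -923934/2378911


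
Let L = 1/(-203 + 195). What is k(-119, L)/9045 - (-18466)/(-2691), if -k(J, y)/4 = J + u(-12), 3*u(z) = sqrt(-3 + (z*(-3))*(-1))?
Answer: -18416006/2704455 - 4*I*sqrt(39)/27135 ≈ -6.8095 - 0.00092058*I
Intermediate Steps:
u(z) = sqrt(-3 + 3*z)/3 (u(z) = sqrt(-3 + (z*(-3))*(-1))/3 = sqrt(-3 - 3*z*(-1))/3 = sqrt(-3 + 3*z)/3)
L = -1/8 (L = 1/(-8) = -1/8 ≈ -0.12500)
k(J, y) = -4*J - 4*I*sqrt(39)/3 (k(J, y) = -4*(J + sqrt(-3 + 3*(-12))/3) = -4*(J + sqrt(-3 - 36)/3) = -4*(J + sqrt(-39)/3) = -4*(J + (I*sqrt(39))/3) = -4*(J + I*sqrt(39)/3) = -4*J - 4*I*sqrt(39)/3)
k(-119, L)/9045 - (-18466)/(-2691) = (-4*(-119) - 4*I*sqrt(39)/3)/9045 - (-18466)/(-2691) = (476 - 4*I*sqrt(39)/3)*(1/9045) - (-18466)*(-1)/2691 = (476/9045 - 4*I*sqrt(39)/27135) - 1*18466/2691 = (476/9045 - 4*I*sqrt(39)/27135) - 18466/2691 = -18416006/2704455 - 4*I*sqrt(39)/27135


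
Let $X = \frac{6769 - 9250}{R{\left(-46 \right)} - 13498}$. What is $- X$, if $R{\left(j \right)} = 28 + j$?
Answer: $- \frac{2481}{13516} \approx -0.18356$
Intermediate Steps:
$X = \frac{2481}{13516}$ ($X = \frac{6769 - 9250}{\left(28 - 46\right) - 13498} = - \frac{2481}{-18 - 13498} = - \frac{2481}{-13516} = \left(-2481\right) \left(- \frac{1}{13516}\right) = \frac{2481}{13516} \approx 0.18356$)
$- X = \left(-1\right) \frac{2481}{13516} = - \frac{2481}{13516}$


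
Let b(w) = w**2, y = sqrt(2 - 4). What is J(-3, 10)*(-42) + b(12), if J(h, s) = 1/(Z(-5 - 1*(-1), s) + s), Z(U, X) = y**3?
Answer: 1261/9 - 7*I*sqrt(2)/9 ≈ 140.11 - 1.0999*I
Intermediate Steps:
y = I*sqrt(2) (y = sqrt(-2) = I*sqrt(2) ≈ 1.4142*I)
Z(U, X) = -2*I*sqrt(2) (Z(U, X) = (I*sqrt(2))**3 = -2*I*sqrt(2))
J(h, s) = 1/(s - 2*I*sqrt(2)) (J(h, s) = 1/(-2*I*sqrt(2) + s) = 1/(s - 2*I*sqrt(2)))
J(-3, 10)*(-42) + b(12) = -42/(10 - 2*I*sqrt(2)) + 12**2 = -42/(10 - 2*I*sqrt(2)) + 144 = 144 - 42/(10 - 2*I*sqrt(2))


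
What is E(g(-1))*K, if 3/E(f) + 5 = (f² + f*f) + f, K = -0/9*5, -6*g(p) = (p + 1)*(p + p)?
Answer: 0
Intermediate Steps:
g(p) = -p*(1 + p)/3 (g(p) = -(p + 1)*(p + p)/6 = -(1 + p)*2*p/6 = -p*(1 + p)/3)
K = 0 (K = -0/9*5 = -5*0*5 = 0*5 = 0)
E(f) = 3/(-5 + f + 2*f²) (E(f) = 3/(-5 + ((f² + f*f) + f)) = 3/(-5 + ((f² + f²) + f)) = 3/(-5 + (2*f² + f)) = 3/(-5 + (f + 2*f²)) = 3/(-5 + f + 2*f²))
E(g(-1))*K = (3/(-5 - ⅓*(-1)*(1 - 1) + 2*(-⅓*(-1)*(1 - 1))²))*0 = (3/(-5 - ⅓*(-1)*0 + 2*(-⅓*(-1)*0)²))*0 = (3/(-5 + 0 + 2*0²))*0 = (3/(-5 + 0 + 2*0))*0 = (3/(-5 + 0 + 0))*0 = (3/(-5))*0 = (3*(-⅕))*0 = -⅗*0 = 0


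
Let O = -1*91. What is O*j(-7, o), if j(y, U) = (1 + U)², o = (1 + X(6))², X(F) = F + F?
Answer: -2629900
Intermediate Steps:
X(F) = 2*F
o = 169 (o = (1 + 2*6)² = (1 + 12)² = 13² = 169)
O = -91
O*j(-7, o) = -91*(1 + 169)² = -91*170² = -91*28900 = -2629900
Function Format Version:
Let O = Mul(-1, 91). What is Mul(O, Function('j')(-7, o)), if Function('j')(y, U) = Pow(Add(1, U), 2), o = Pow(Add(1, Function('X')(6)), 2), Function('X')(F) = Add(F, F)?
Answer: -2629900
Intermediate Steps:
Function('X')(F) = Mul(2, F)
o = 169 (o = Pow(Add(1, Mul(2, 6)), 2) = Pow(Add(1, 12), 2) = Pow(13, 2) = 169)
O = -91
Mul(O, Function('j')(-7, o)) = Mul(-91, Pow(Add(1, 169), 2)) = Mul(-91, Pow(170, 2)) = Mul(-91, 28900) = -2629900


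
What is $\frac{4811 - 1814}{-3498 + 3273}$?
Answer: $- \frac{333}{25} \approx -13.32$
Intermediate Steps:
$\frac{4811 - 1814}{-3498 + 3273} = \frac{2997}{-225} = 2997 \left(- \frac{1}{225}\right) = - \frac{333}{25}$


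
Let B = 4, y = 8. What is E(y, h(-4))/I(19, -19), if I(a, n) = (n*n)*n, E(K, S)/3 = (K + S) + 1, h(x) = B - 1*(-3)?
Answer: -48/6859 ≈ -0.0069981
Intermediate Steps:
h(x) = 7 (h(x) = 4 - 1*(-3) = 4 + 3 = 7)
E(K, S) = 3 + 3*K + 3*S (E(K, S) = 3*((K + S) + 1) = 3*(1 + K + S) = 3 + 3*K + 3*S)
I(a, n) = n³ (I(a, n) = n²*n = n³)
E(y, h(-4))/I(19, -19) = (3 + 3*8 + 3*7)/((-19)³) = (3 + 24 + 21)/(-6859) = 48*(-1/6859) = -48/6859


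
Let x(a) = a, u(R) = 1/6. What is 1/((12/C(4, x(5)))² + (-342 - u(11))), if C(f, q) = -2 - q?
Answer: -294/99733 ≈ -0.0029479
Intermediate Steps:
u(R) = ⅙
1/((12/C(4, x(5)))² + (-342 - u(11))) = 1/((12/(-2 - 1*5))² + (-342 - 1*⅙)) = 1/((12/(-2 - 5))² + (-342 - ⅙)) = 1/((12/(-7))² - 2053/6) = 1/((12*(-⅐))² - 2053/6) = 1/((-12/7)² - 2053/6) = 1/(144/49 - 2053/6) = 1/(-99733/294) = -294/99733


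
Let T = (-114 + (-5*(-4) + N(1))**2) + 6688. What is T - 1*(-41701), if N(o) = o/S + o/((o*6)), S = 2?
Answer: 438319/9 ≈ 48702.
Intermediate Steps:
N(o) = 1/6 + o/2 (N(o) = o/2 + o/((o*6)) = o*(1/2) + o/((6*o)) = o/2 + o*(1/(6*o)) = o/2 + 1/6 = 1/6 + o/2)
T = 63010/9 (T = (-114 + (-5*(-4) + (1/6 + (1/2)*1))**2) + 6688 = (-114 + (20 + (1/6 + 1/2))**2) + 6688 = (-114 + (20 + 2/3)**2) + 6688 = (-114 + (62/3)**2) + 6688 = (-114 + 3844/9) + 6688 = 2818/9 + 6688 = 63010/9 ≈ 7001.1)
T - 1*(-41701) = 63010/9 - 1*(-41701) = 63010/9 + 41701 = 438319/9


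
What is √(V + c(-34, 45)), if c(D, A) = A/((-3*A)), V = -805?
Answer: 4*I*√453/3 ≈ 28.378*I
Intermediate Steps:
c(D, A) = -⅓ (c(D, A) = A*(-1/(3*A)) = -⅓)
√(V + c(-34, 45)) = √(-805 - ⅓) = √(-2416/3) = 4*I*√453/3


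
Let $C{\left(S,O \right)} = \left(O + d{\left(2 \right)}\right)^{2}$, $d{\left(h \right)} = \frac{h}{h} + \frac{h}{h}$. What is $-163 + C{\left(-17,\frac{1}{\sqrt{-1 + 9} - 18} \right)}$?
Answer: $- \frac{3974881}{24964} - \frac{307 \sqrt{2}}{12482} \approx -159.26$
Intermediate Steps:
$d{\left(h \right)} = 2$ ($d{\left(h \right)} = 1 + 1 = 2$)
$C{\left(S,O \right)} = \left(2 + O\right)^{2}$ ($C{\left(S,O \right)} = \left(O + 2\right)^{2} = \left(2 + O\right)^{2}$)
$-163 + C{\left(-17,\frac{1}{\sqrt{-1 + 9} - 18} \right)} = -163 + \left(2 + \frac{1}{\sqrt{-1 + 9} - 18}\right)^{2} = -163 + \left(2 + \frac{1}{\sqrt{8} - 18}\right)^{2} = -163 + \left(2 + \frac{1}{2 \sqrt{2} - 18}\right)^{2} = -163 + \left(2 + \frac{1}{-18 + 2 \sqrt{2}}\right)^{2}$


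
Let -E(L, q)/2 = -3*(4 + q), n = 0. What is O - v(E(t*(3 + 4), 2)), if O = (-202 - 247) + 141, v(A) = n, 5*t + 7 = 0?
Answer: -308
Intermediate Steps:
t = -7/5 (t = -7/5 + (1/5)*0 = -7/5 + 0 = -7/5 ≈ -1.4000)
E(L, q) = 24 + 6*q (E(L, q) = -(-6)*(4 + q) = -2*(-12 - 3*q) = 24 + 6*q)
v(A) = 0
O = -308 (O = -449 + 141 = -308)
O - v(E(t*(3 + 4), 2)) = -308 - 1*0 = -308 + 0 = -308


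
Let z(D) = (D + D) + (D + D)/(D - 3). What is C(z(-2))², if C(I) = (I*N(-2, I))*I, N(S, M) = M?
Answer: 16777216/15625 ≈ 1073.7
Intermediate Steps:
z(D) = 2*D + 2*D/(-3 + D) (z(D) = 2*D + (2*D)/(-3 + D) = 2*D + 2*D/(-3 + D))
C(I) = I³ (C(I) = (I*I)*I = I²*I = I³)
C(z(-2))² = ((2*(-2)*(-2 - 2)/(-3 - 2))³)² = ((2*(-2)*(-4)/(-5))³)² = ((2*(-2)*(-⅕)*(-4))³)² = ((-16/5)³)² = (-4096/125)² = 16777216/15625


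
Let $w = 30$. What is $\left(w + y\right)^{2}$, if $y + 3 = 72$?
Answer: $9801$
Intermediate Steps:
$y = 69$ ($y = -3 + 72 = 69$)
$\left(w + y\right)^{2} = \left(30 + 69\right)^{2} = 99^{2} = 9801$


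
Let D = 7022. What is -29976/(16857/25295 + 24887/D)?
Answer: -5324381784240/747886519 ≈ -7119.2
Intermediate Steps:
-29976/(16857/25295 + 24887/D) = -29976/(16857/25295 + 24887/7022) = -29976/747886519/177621490 = -29976*177621490/747886519 = -5324381784240/747886519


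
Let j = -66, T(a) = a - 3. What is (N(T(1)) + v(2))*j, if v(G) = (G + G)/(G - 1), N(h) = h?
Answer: -132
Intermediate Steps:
T(a) = -3 + a
v(G) = 2*G/(-1 + G) (v(G) = (2*G)/(-1 + G) = 2*G/(-1 + G))
(N(T(1)) + v(2))*j = ((-3 + 1) + 2*2/(-1 + 2))*(-66) = (-2 + 2*2/1)*(-66) = (-2 + 2*2*1)*(-66) = (-2 + 4)*(-66) = 2*(-66) = -132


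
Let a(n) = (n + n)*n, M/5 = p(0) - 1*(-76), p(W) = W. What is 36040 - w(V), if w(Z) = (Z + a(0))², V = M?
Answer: -108360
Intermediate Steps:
M = 380 (M = 5*(0 - 1*(-76)) = 5*(0 + 76) = 5*76 = 380)
a(n) = 2*n² (a(n) = (2*n)*n = 2*n²)
V = 380
w(Z) = Z² (w(Z) = (Z + 2*0²)² = (Z + 2*0)² = (Z + 0)² = Z²)
36040 - w(V) = 36040 - 1*380² = 36040 - 1*144400 = 36040 - 144400 = -108360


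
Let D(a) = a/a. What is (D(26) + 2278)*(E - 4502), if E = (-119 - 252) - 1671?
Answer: -14913776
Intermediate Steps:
D(a) = 1
E = -2042 (E = -371 - 1671 = -2042)
(D(26) + 2278)*(E - 4502) = (1 + 2278)*(-2042 - 4502) = 2279*(-6544) = -14913776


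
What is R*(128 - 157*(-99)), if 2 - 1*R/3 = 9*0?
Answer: 94026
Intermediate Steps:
R = 6 (R = 6 - 27*0 = 6 - 3*0 = 6 + 0 = 6)
R*(128 - 157*(-99)) = 6*(128 - 157*(-99)) = 6*(128 + 15543) = 6*15671 = 94026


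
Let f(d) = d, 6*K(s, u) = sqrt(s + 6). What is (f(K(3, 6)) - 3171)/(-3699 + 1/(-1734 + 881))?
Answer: 5408873/6310496 ≈ 0.85712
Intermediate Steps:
K(s, u) = sqrt(6 + s)/6 (K(s, u) = sqrt(s + 6)/6 = sqrt(6 + s)/6)
(f(K(3, 6)) - 3171)/(-3699 + 1/(-1734 + 881)) = (sqrt(6 + 3)/6 - 3171)/(-3699 + 1/(-1734 + 881)) = (sqrt(9)/6 - 3171)/(-3699 + 1/(-853)) = ((1/6)*3 - 3171)/(-3699 - 1/853) = (1/2 - 3171)/(-3155248/853) = -6341/2*(-853/3155248) = 5408873/6310496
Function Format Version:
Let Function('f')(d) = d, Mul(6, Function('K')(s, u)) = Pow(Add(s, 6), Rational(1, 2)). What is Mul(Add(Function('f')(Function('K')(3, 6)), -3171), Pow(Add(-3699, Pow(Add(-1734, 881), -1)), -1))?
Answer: Rational(5408873, 6310496) ≈ 0.85712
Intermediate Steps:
Function('K')(s, u) = Mul(Rational(1, 6), Pow(Add(6, s), Rational(1, 2))) (Function('K')(s, u) = Mul(Rational(1, 6), Pow(Add(s, 6), Rational(1, 2))) = Mul(Rational(1, 6), Pow(Add(6, s), Rational(1, 2))))
Mul(Add(Function('f')(Function('K')(3, 6)), -3171), Pow(Add(-3699, Pow(Add(-1734, 881), -1)), -1)) = Mul(Add(Mul(Rational(1, 6), Pow(Add(6, 3), Rational(1, 2))), -3171), Pow(Add(-3699, Pow(Add(-1734, 881), -1)), -1)) = Mul(Add(Mul(Rational(1, 6), Pow(9, Rational(1, 2))), -3171), Pow(Add(-3699, Pow(-853, -1)), -1)) = Mul(Add(Mul(Rational(1, 6), 3), -3171), Pow(Add(-3699, Rational(-1, 853)), -1)) = Mul(Add(Rational(1, 2), -3171), Pow(Rational(-3155248, 853), -1)) = Mul(Rational(-6341, 2), Rational(-853, 3155248)) = Rational(5408873, 6310496)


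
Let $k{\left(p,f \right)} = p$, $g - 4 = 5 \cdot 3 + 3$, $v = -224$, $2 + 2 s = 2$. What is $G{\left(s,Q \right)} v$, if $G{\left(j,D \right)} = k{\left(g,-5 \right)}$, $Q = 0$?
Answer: $-4928$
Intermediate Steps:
$s = 0$ ($s = -1 + \frac{1}{2} \cdot 2 = -1 + 1 = 0$)
$g = 22$ ($g = 4 + \left(5 \cdot 3 + 3\right) = 4 + \left(15 + 3\right) = 4 + 18 = 22$)
$G{\left(j,D \right)} = 22$
$G{\left(s,Q \right)} v = 22 \left(-224\right) = -4928$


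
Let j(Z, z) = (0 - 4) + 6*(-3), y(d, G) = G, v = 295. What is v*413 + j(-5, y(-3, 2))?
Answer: 121813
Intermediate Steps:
j(Z, z) = -22 (j(Z, z) = -4 - 18 = -22)
v*413 + j(-5, y(-3, 2)) = 295*413 - 22 = 121835 - 22 = 121813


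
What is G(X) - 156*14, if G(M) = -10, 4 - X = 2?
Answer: -2194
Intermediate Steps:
X = 2 (X = 4 - 1*2 = 4 - 2 = 2)
G(X) - 156*14 = -10 - 156*14 = -10 - 2184 = -2194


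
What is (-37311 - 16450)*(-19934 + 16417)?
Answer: 189077437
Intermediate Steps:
(-37311 - 16450)*(-19934 + 16417) = -53761*(-3517) = 189077437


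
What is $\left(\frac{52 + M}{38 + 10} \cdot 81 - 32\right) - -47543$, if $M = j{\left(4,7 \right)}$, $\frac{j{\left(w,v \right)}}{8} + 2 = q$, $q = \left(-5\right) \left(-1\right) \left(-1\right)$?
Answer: $\frac{190017}{4} \approx 47504.0$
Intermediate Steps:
$q = -5$ ($q = 5 \left(-1\right) = -5$)
$j{\left(w,v \right)} = -56$ ($j{\left(w,v \right)} = -16 + 8 \left(-5\right) = -16 - 40 = -56$)
$M = -56$
$\left(\frac{52 + M}{38 + 10} \cdot 81 - 32\right) - -47543 = \left(\frac{52 - 56}{38 + 10} \cdot 81 - 32\right) - -47543 = \left(- \frac{4}{48} \cdot 81 - 32\right) + 47543 = \left(\left(-4\right) \frac{1}{48} \cdot 81 - 32\right) + 47543 = \left(\left(- \frac{1}{12}\right) 81 - 32\right) + 47543 = \left(- \frac{27}{4} - 32\right) + 47543 = - \frac{155}{4} + 47543 = \frac{190017}{4}$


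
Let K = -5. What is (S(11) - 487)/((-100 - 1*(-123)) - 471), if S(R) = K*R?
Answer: 271/224 ≈ 1.2098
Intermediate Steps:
S(R) = -5*R
(S(11) - 487)/((-100 - 1*(-123)) - 471) = (-5*11 - 487)/((-100 - 1*(-123)) - 471) = (-55 - 487)/((-100 + 123) - 471) = -542/(23 - 471) = -542/(-448) = -542*(-1/448) = 271/224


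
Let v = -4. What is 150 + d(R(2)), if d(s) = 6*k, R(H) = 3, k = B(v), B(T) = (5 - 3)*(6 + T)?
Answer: 174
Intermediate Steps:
B(T) = 12 + 2*T (B(T) = 2*(6 + T) = 12 + 2*T)
k = 4 (k = 12 + 2*(-4) = 12 - 8 = 4)
d(s) = 24 (d(s) = 6*4 = 24)
150 + d(R(2)) = 150 + 24 = 174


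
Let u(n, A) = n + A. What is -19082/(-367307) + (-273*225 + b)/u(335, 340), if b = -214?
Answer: -22627555823/247932225 ≈ -91.265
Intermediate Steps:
u(n, A) = A + n
-19082/(-367307) + (-273*225 + b)/u(335, 340) = -19082/(-367307) + (-273*225 - 214)/(340 + 335) = -19082*(-1/367307) + (-61425 - 214)/675 = 19082/367307 - 61639*1/675 = 19082/367307 - 61639/675 = -22627555823/247932225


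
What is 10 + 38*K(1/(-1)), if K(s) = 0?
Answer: 10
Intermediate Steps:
10 + 38*K(1/(-1)) = 10 + 38*0 = 10 + 0 = 10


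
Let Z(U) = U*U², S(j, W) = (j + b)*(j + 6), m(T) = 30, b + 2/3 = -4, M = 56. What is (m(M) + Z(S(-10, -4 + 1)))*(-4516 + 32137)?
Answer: 5577995478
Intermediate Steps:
b = -14/3 (b = -⅔ - 4 = -14/3 ≈ -4.6667)
S(j, W) = (6 + j)*(-14/3 + j) (S(j, W) = (j - 14/3)*(j + 6) = (-14/3 + j)*(6 + j) = (6 + j)*(-14/3 + j))
Z(U) = U³
(m(M) + Z(S(-10, -4 + 1)))*(-4516 + 32137) = (30 + (-28 + (-10)² + (4/3)*(-10))³)*(-4516 + 32137) = (30 + (-28 + 100 - 40/3)³)*27621 = (30 + (176/3)³)*27621 = (30 + 5451776/27)*27621 = (5452586/27)*27621 = 5577995478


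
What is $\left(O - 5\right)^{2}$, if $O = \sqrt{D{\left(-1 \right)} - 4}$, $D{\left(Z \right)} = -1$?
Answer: $\left(5 - i \sqrt{5}\right)^{2} \approx 20.0 - 22.361 i$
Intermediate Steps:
$O = i \sqrt{5}$ ($O = \sqrt{-1 - 4} = \sqrt{-5} = i \sqrt{5} \approx 2.2361 i$)
$\left(O - 5\right)^{2} = \left(i \sqrt{5} - 5\right)^{2} = \left(-5 + i \sqrt{5}\right)^{2}$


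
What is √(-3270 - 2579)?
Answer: I*√5849 ≈ 76.479*I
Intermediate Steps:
√(-3270 - 2579) = √(-5849) = I*√5849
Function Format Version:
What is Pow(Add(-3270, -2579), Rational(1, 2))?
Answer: Mul(I, Pow(5849, Rational(1, 2))) ≈ Mul(76.479, I)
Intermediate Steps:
Pow(Add(-3270, -2579), Rational(1, 2)) = Pow(-5849, Rational(1, 2)) = Mul(I, Pow(5849, Rational(1, 2)))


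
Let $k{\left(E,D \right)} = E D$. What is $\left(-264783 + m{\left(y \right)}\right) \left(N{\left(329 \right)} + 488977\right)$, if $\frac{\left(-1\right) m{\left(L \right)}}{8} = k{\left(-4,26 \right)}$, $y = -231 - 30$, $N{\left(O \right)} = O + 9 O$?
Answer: $-129934366917$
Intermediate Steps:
$N{\left(O \right)} = 10 O$
$y = -261$ ($y = -231 - 30 = -261$)
$k{\left(E,D \right)} = D E$
$m{\left(L \right)} = 832$ ($m{\left(L \right)} = - 8 \cdot 26 \left(-4\right) = \left(-8\right) \left(-104\right) = 832$)
$\left(-264783 + m{\left(y \right)}\right) \left(N{\left(329 \right)} + 488977\right) = \left(-264783 + 832\right) \left(10 \cdot 329 + 488977\right) = - 263951 \left(3290 + 488977\right) = \left(-263951\right) 492267 = -129934366917$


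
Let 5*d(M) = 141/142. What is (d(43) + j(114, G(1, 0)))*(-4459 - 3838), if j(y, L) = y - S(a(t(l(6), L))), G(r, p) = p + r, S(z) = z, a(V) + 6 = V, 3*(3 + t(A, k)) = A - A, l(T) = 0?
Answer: -725746887/710 ≈ -1.0222e+6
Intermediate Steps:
t(A, k) = -3 (t(A, k) = -3 + (A - A)/3 = -3 + (1/3)*0 = -3 + 0 = -3)
a(V) = -6 + V
d(M) = 141/710 (d(M) = (141/142)/5 = (141*(1/142))/5 = (1/5)*(141/142) = 141/710)
j(y, L) = 9 + y (j(y, L) = y - (-6 - 3) = y - 1*(-9) = y + 9 = 9 + y)
(d(43) + j(114, G(1, 0)))*(-4459 - 3838) = (141/710 + (9 + 114))*(-4459 - 3838) = (141/710 + 123)*(-8297) = (87471/710)*(-8297) = -725746887/710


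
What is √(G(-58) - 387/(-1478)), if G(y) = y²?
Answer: √7349176162/1478 ≈ 58.002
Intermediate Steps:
√(G(-58) - 387/(-1478)) = √((-58)² - 387/(-1478)) = √(3364 - 387*(-1/1478)) = √(3364 + 387/1478) = √(4972379/1478) = √7349176162/1478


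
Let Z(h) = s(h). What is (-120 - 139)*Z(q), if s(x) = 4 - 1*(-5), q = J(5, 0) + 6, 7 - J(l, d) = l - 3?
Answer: -2331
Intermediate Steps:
J(l, d) = 10 - l (J(l, d) = 7 - (l - 3) = 7 - (-3 + l) = 7 + (3 - l) = 10 - l)
q = 11 (q = (10 - 1*5) + 6 = (10 - 5) + 6 = 5 + 6 = 11)
s(x) = 9 (s(x) = 4 + 5 = 9)
Z(h) = 9
(-120 - 139)*Z(q) = (-120 - 139)*9 = -259*9 = -2331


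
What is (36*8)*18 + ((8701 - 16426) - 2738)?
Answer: -5279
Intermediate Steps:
(36*8)*18 + ((8701 - 16426) - 2738) = 288*18 + (-7725 - 2738) = 5184 - 10463 = -5279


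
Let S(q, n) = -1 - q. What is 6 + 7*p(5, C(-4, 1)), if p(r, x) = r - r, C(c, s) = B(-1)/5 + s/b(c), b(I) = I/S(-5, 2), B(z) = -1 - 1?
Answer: 6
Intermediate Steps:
B(z) = -2
b(I) = I/4 (b(I) = I/(-1 - 1*(-5)) = I/(-1 + 5) = I/4)
C(c, s) = -⅖ + 4*s/c (C(c, s) = -2/5 + s/((c/4)) = -2*⅕ + s*(4/c) = -⅖ + 4*s/c)
p(r, x) = 0
6 + 7*p(5, C(-4, 1)) = 6 + 7*0 = 6 + 0 = 6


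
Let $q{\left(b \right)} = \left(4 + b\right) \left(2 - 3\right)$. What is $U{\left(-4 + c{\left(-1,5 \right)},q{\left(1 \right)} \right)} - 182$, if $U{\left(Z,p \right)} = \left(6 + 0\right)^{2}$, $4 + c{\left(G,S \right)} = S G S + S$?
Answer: $-146$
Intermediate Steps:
$c{\left(G,S \right)} = -4 + S + G S^{2}$ ($c{\left(G,S \right)} = -4 + \left(S G S + S\right) = -4 + \left(G S S + S\right) = -4 + \left(G S^{2} + S\right) = -4 + \left(S + G S^{2}\right) = -4 + S + G S^{2}$)
$q{\left(b \right)} = -4 - b$ ($q{\left(b \right)} = \left(4 + b\right) \left(-1\right) = -4 - b$)
$U{\left(Z,p \right)} = 36$ ($U{\left(Z,p \right)} = 6^{2} = 36$)
$U{\left(-4 + c{\left(-1,5 \right)},q{\left(1 \right)} \right)} - 182 = 36 - 182 = -146$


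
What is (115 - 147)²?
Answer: 1024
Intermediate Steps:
(115 - 147)² = (-32)² = 1024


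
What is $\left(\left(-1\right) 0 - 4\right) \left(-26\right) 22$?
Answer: $2288$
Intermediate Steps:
$\left(\left(-1\right) 0 - 4\right) \left(-26\right) 22 = \left(0 - 4\right) \left(-26\right) 22 = \left(-4\right) \left(-26\right) 22 = 104 \cdot 22 = 2288$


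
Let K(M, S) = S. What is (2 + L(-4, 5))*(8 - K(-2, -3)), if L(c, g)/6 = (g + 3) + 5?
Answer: 880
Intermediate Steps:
L(c, g) = 48 + 6*g (L(c, g) = 6*((g + 3) + 5) = 6*((3 + g) + 5) = 6*(8 + g) = 48 + 6*g)
(2 + L(-4, 5))*(8 - K(-2, -3)) = (2 + (48 + 6*5))*(8 - 1*(-3)) = (2 + (48 + 30))*(8 + 3) = (2 + 78)*11 = 80*11 = 880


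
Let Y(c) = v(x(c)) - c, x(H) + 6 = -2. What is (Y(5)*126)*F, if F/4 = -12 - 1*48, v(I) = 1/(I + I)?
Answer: 153090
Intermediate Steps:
x(H) = -8 (x(H) = -6 - 2 = -8)
v(I) = 1/(2*I)
F = -240 (F = 4*(-12 - 1*48) = 4*(-12 - 48) = 4*(-60) = -240)
Y(c) = -1/16 - c (Y(c) = (½)/(-8) - c = (½)*(-⅛) - c = -1/16 - c)
(Y(5)*126)*F = ((-1/16 - 1*5)*126)*(-240) = ((-1/16 - 5)*126)*(-240) = -81/16*126*(-240) = -5103/8*(-240) = 153090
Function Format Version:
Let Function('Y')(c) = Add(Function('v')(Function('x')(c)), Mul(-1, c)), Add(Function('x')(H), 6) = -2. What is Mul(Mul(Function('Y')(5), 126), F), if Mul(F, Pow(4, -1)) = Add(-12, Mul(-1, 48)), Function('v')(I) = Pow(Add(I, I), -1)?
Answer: 153090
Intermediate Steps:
Function('x')(H) = -8 (Function('x')(H) = Add(-6, -2) = -8)
Function('v')(I) = Mul(Rational(1, 2), Pow(I, -1)) (Function('v')(I) = Pow(Mul(2, I), -1) = Mul(Rational(1, 2), Pow(I, -1)))
F = -240 (F = Mul(4, Add(-12, Mul(-1, 48))) = Mul(4, Add(-12, -48)) = Mul(4, -60) = -240)
Function('Y')(c) = Add(Rational(-1, 16), Mul(-1, c)) (Function('Y')(c) = Add(Mul(Rational(1, 2), Pow(-8, -1)), Mul(-1, c)) = Add(Mul(Rational(1, 2), Rational(-1, 8)), Mul(-1, c)) = Add(Rational(-1, 16), Mul(-1, c)))
Mul(Mul(Function('Y')(5), 126), F) = Mul(Mul(Add(Rational(-1, 16), Mul(-1, 5)), 126), -240) = Mul(Mul(Add(Rational(-1, 16), -5), 126), -240) = Mul(Mul(Rational(-81, 16), 126), -240) = Mul(Rational(-5103, 8), -240) = 153090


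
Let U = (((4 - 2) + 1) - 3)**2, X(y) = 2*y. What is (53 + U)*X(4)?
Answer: 424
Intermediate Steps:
U = 0 (U = ((2 + 1) - 3)**2 = (3 - 3)**2 = 0**2 = 0)
(53 + U)*X(4) = (53 + 0)*(2*4) = 53*8 = 424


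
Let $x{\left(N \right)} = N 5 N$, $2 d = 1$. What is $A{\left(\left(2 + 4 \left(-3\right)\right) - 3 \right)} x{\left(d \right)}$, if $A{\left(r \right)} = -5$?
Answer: $- \frac{25}{4} \approx -6.25$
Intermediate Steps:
$d = \frac{1}{2}$ ($d = \frac{1}{2} \cdot 1 = \frac{1}{2} \approx 0.5$)
$x{\left(N \right)} = 5 N^{2}$ ($x{\left(N \right)} = 5 N N = 5 N^{2}$)
$A{\left(\left(2 + 4 \left(-3\right)\right) - 3 \right)} x{\left(d \right)} = - 5 \cdot \frac{5}{4} = - 5 \cdot 5 \cdot \frac{1}{4} = \left(-5\right) \frac{5}{4} = - \frac{25}{4}$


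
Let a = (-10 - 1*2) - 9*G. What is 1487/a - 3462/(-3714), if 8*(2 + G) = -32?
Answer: 944687/25998 ≈ 36.337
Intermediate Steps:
G = -6 (G = -2 + (⅛)*(-32) = -2 - 4 = -6)
a = 42 (a = (-10 - 1*2) - 9*(-6) = (-10 - 2) + 54 = -12 + 54 = 42)
1487/a - 3462/(-3714) = 1487/42 - 3462/(-3714) = 1487*(1/42) - 3462*(-1/3714) = 1487/42 + 577/619 = 944687/25998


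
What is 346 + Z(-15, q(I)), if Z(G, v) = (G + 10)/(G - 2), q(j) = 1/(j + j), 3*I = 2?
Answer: 5887/17 ≈ 346.29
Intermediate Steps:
I = 2/3 (I = (1/3)*2 = 2/3 ≈ 0.66667)
q(j) = 1/(2*j)
Z(G, v) = (10 + G)/(-2 + G)
346 + Z(-15, q(I)) = 346 + (10 - 15)/(-2 - 15) = 346 - 5/(-17) = 346 - 1/17*(-5) = 346 + 5/17 = 5887/17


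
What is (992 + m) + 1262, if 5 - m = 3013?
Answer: -754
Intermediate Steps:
m = -3008 (m = 5 - 1*3013 = 5 - 3013 = -3008)
(992 + m) + 1262 = (992 - 3008) + 1262 = -2016 + 1262 = -754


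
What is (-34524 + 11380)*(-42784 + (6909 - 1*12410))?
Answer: 1117508040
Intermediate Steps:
(-34524 + 11380)*(-42784 + (6909 - 1*12410)) = -23144*(-42784 + (6909 - 12410)) = -23144*(-42784 - 5501) = -23144*(-48285) = 1117508040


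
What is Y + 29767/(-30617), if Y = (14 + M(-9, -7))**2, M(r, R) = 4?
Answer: 581773/1801 ≈ 323.03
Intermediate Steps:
Y = 324 (Y = (14 + 4)**2 = 18**2 = 324)
Y + 29767/(-30617) = 324 + 29767/(-30617) = 324 + 29767*(-1/30617) = 324 - 1751/1801 = 581773/1801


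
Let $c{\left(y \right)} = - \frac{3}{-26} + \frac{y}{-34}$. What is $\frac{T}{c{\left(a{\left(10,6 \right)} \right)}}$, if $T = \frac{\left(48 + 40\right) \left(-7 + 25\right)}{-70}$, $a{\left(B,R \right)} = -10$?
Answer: $- \frac{350064}{6335} \approx -55.259$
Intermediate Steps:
$T = - \frac{792}{35}$ ($T = 88 \cdot 18 \left(- \frac{1}{70}\right) = 1584 \left(- \frac{1}{70}\right) = - \frac{792}{35} \approx -22.629$)
$c{\left(y \right)} = \frac{3}{26} - \frac{y}{34}$ ($c{\left(y \right)} = \left(-3\right) \left(- \frac{1}{26}\right) + y \left(- \frac{1}{34}\right) = \frac{3}{26} - \frac{y}{34}$)
$\frac{T}{c{\left(a{\left(10,6 \right)} \right)}} = - \frac{792}{35 \left(\frac{3}{26} - - \frac{5}{17}\right)} = - \frac{792}{35 \left(\frac{3}{26} + \frac{5}{17}\right)} = - \frac{792}{35 \cdot \frac{181}{442}} = \left(- \frac{792}{35}\right) \frac{442}{181} = - \frac{350064}{6335}$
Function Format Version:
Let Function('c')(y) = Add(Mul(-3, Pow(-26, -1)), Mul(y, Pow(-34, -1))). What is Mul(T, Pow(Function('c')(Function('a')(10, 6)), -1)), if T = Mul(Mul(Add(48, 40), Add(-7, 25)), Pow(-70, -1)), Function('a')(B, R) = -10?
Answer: Rational(-350064, 6335) ≈ -55.259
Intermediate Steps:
T = Rational(-792, 35) (T = Mul(Mul(88, 18), Rational(-1, 70)) = Mul(1584, Rational(-1, 70)) = Rational(-792, 35) ≈ -22.629)
Function('c')(y) = Add(Rational(3, 26), Mul(Rational(-1, 34), y)) (Function('c')(y) = Add(Mul(-3, Rational(-1, 26)), Mul(y, Rational(-1, 34))) = Add(Rational(3, 26), Mul(Rational(-1, 34), y)))
Mul(T, Pow(Function('c')(Function('a')(10, 6)), -1)) = Mul(Rational(-792, 35), Pow(Add(Rational(3, 26), Mul(Rational(-1, 34), -10)), -1)) = Mul(Rational(-792, 35), Pow(Add(Rational(3, 26), Rational(5, 17)), -1)) = Mul(Rational(-792, 35), Pow(Rational(181, 442), -1)) = Mul(Rational(-792, 35), Rational(442, 181)) = Rational(-350064, 6335)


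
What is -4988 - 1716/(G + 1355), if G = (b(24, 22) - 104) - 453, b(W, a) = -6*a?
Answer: -553954/111 ≈ -4990.6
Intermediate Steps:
G = -689 (G = (-6*22 - 104) - 453 = (-132 - 104) - 453 = -236 - 453 = -689)
-4988 - 1716/(G + 1355) = -4988 - 1716/(-689 + 1355) = -4988 - 1716/666 = -4988 - 1716*1/666 = -4988 - 286/111 = -553954/111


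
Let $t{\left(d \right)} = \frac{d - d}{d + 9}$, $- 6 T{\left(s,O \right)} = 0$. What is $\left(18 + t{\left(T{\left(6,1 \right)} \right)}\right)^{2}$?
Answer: $324$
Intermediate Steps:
$T{\left(s,O \right)} = 0$ ($T{\left(s,O \right)} = \left(- \frac{1}{6}\right) 0 = 0$)
$t{\left(d \right)} = 0$ ($t{\left(d \right)} = \frac{0}{9 + d} = 0$)
$\left(18 + t{\left(T{\left(6,1 \right)} \right)}\right)^{2} = \left(18 + 0\right)^{2} = 18^{2} = 324$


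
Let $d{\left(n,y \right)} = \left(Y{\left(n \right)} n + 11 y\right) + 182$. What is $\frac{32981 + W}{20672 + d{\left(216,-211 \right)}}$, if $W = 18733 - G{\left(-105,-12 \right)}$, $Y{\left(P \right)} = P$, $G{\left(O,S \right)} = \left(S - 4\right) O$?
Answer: $\frac{50034}{65189} \approx 0.76752$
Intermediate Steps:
$G{\left(O,S \right)} = O \left(-4 + S\right)$ ($G{\left(O,S \right)} = \left(-4 + S\right) O = O \left(-4 + S\right)$)
$W = 17053$ ($W = 18733 - - 105 \left(-4 - 12\right) = 18733 - \left(-105\right) \left(-16\right) = 18733 - 1680 = 17053$)
$d{\left(n,y \right)} = 182 + n^{2} + 11 y$ ($d{\left(n,y \right)} = \left(n n + 11 y\right) + 182 = \left(n^{2} + 11 y\right) + 182 = 182 + n^{2} + 11 y$)
$\frac{32981 + W}{20672 + d{\left(216,-211 \right)}} = \frac{32981 + 17053}{20672 + \left(182 + 216^{2} + 11 \left(-211\right)\right)} = \frac{50034}{20672 + \left(182 + 46656 - 2321\right)} = \frac{50034}{20672 + 44517} = \frac{50034}{65189}$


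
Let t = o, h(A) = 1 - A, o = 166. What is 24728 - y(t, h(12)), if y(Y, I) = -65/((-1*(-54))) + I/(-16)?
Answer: 10682719/432 ≈ 24729.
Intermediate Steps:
t = 166
y(Y, I) = -65/54 - I/16 (y(Y, I) = -65/54 + I*(-1/16) = -65*1/54 - I/16 = -65/54 - I/16)
24728 - y(t, h(12)) = 24728 - (-65/54 - (1 - 1*12)/16) = 24728 - (-65/54 - (1 - 12)/16) = 24728 - (-65/54 - 1/16*(-11)) = 24728 - (-65/54 + 11/16) = 24728 - 1*(-223/432) = 24728 + 223/432 = 10682719/432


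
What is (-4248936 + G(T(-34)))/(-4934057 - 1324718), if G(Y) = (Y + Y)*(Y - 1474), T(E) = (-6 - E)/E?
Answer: 1227240488/1808785975 ≈ 0.67849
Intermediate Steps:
T(E) = (-6 - E)/E
G(Y) = 2*Y*(-1474 + Y) (G(Y) = (2*Y)*(-1474 + Y) = 2*Y*(-1474 + Y))
(-4248936 + G(T(-34)))/(-4934057 - 1324718) = (-4248936 + 2*((-6 - 1*(-34))/(-34))*(-1474 + (-6 - 1*(-34))/(-34)))/(-4934057 - 1324718) = (-4248936 + 2*(-(-6 + 34)/34)*(-1474 - (-6 + 34)/34))/(-6258775) = (-4248936 + 2*(-1/34*28)*(-1474 - 1/34*28))*(-1/6258775) = (-4248936 + 2*(-14/17)*(-1474 - 14/17))*(-1/6258775) = (-4248936 + 2*(-14/17)*(-25072/17))*(-1/6258775) = (-4248936 + 702016/289)*(-1/6258775) = -1227240488/289*(-1/6258775) = 1227240488/1808785975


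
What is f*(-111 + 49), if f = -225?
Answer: 13950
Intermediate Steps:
f*(-111 + 49) = -225*(-111 + 49) = -225*(-62) = 13950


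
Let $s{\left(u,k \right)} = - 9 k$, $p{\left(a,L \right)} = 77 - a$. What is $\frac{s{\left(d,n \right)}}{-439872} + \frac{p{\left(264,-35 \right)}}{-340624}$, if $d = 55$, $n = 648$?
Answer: $\frac{10774871}{780369584} \approx 0.013807$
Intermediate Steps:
$\frac{s{\left(d,n \right)}}{-439872} + \frac{p{\left(264,-35 \right)}}{-340624} = \frac{\left(-9\right) 648}{-439872} + \frac{77 - 264}{-340624} = \left(-5832\right) \left(- \frac{1}{439872}\right) + \left(77 - 264\right) \left(- \frac{1}{340624}\right) = \frac{243}{18328} - - \frac{187}{340624} = \frac{243}{18328} + \frac{187}{340624} = \frac{10774871}{780369584}$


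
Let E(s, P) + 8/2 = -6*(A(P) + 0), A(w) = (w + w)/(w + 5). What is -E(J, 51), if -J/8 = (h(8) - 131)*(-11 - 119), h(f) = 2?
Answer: 209/14 ≈ 14.929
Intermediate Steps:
A(w) = 2*w/(5 + w) (A(w) = (2*w)/(5 + w) = 2*w/(5 + w))
J = -134160 (J = -8*(2 - 131)*(-11 - 119) = -(-1032)*(-130) = -8*16770 = -134160)
E(s, P) = -4 - 12*P/(5 + P) (E(s, P) = -4 - 6*(2*P/(5 + P) + 0) = -4 - 12*P/(5 + P))
-E(J, 51) = -4*(-5 - 4*51)/(5 + 51) = -4*(-5 - 204)/56 = -4*(-209)/56 = -1*(-209/14) = 209/14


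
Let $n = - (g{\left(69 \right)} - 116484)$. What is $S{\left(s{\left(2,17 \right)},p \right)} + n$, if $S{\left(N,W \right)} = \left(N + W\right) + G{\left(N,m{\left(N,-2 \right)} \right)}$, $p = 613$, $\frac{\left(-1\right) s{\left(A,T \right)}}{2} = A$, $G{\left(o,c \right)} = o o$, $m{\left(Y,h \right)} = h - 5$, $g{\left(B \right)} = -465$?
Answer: $117574$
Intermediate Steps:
$m{\left(Y,h \right)} = -5 + h$ ($m{\left(Y,h \right)} = h - 5 = -5 + h$)
$G{\left(o,c \right)} = o^{2}$
$s{\left(A,T \right)} = - 2 A$
$n = 116949$ ($n = - (-465 - 116484) = \left(-1\right) \left(-116949\right) = 116949$)
$S{\left(N,W \right)} = N + W + N^{2}$ ($S{\left(N,W \right)} = \left(N + W\right) + N^{2} = N + W + N^{2}$)
$S{\left(s{\left(2,17 \right)},p \right)} + n = \left(\left(-2\right) 2 + 613 + \left(\left(-2\right) 2\right)^{2}\right) + 116949 = \left(-4 + 613 + \left(-4\right)^{2}\right) + 116949 = \left(-4 + 613 + 16\right) + 116949 = 625 + 116949 = 117574$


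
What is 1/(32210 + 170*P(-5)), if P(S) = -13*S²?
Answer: -1/23040 ≈ -4.3403e-5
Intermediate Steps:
1/(32210 + 170*P(-5)) = 1/(32210 + 170*(-13*(-5)²)) = 1/(32210 + 170*(-13*25)) = 1/(32210 + 170*(-325)) = 1/(32210 - 55250) = 1/(-23040) = -1/23040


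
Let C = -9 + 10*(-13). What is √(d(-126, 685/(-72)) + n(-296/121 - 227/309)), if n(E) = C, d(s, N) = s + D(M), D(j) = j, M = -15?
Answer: 2*I*√70 ≈ 16.733*I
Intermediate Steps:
C = -139 (C = -9 - 130 = -139)
d(s, N) = -15 + s (d(s, N) = s - 15 = -15 + s)
n(E) = -139
√(d(-126, 685/(-72)) + n(-296/121 - 227/309)) = √((-15 - 126) - 139) = √(-141 - 139) = √(-280) = 2*I*√70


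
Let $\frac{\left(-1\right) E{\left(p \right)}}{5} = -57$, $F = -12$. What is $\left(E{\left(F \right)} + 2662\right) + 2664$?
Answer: $5611$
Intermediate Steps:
$E{\left(p \right)} = 285$ ($E{\left(p \right)} = \left(-5\right) \left(-57\right) = 285$)
$\left(E{\left(F \right)} + 2662\right) + 2664 = \left(285 + 2662\right) + 2664 = 2947 + 2664 = 5611$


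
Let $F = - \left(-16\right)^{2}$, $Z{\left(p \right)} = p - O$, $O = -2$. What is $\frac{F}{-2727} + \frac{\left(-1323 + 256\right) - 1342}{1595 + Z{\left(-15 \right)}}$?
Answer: $- \frac{6164351}{4314114} \approx -1.4289$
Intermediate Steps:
$Z{\left(p \right)} = 2 + p$ ($Z{\left(p \right)} = p - -2 = p + 2 = 2 + p$)
$F = -256$ ($F = \left(-1\right) 256 = -256$)
$\frac{F}{-2727} + \frac{\left(-1323 + 256\right) - 1342}{1595 + Z{\left(-15 \right)}} = - \frac{256}{-2727} + \frac{\left(-1323 + 256\right) - 1342}{1595 + \left(2 - 15\right)} = \left(-256\right) \left(- \frac{1}{2727}\right) + \frac{-1067 - 1342}{1595 - 13} = \frac{256}{2727} - \frac{2409}{1582} = - \frac{6164351}{4314114}$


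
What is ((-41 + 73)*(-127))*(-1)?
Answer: 4064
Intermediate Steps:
((-41 + 73)*(-127))*(-1) = (32*(-127))*(-1) = -4064*(-1) = 4064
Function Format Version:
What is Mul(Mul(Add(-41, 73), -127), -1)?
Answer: 4064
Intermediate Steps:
Mul(Mul(Add(-41, 73), -127), -1) = Mul(Mul(32, -127), -1) = Mul(-4064, -1) = 4064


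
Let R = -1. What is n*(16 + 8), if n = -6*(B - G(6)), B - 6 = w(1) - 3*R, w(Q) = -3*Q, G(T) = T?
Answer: 0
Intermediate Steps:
B = 6 (B = 6 + (-3*1 - 3*(-1)) = 6 + (-3 + 3) = 6 + 0 = 6)
n = 0 (n = -6*(6 - 1*6) = -6*(6 - 6) = -6*0 = 0)
n*(16 + 8) = 0*(16 + 8) = 0*24 = 0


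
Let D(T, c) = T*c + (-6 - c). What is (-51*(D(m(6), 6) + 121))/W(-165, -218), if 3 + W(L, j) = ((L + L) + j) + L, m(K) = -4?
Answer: 4335/716 ≈ 6.0545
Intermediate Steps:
D(T, c) = -6 - c + T*c
W(L, j) = -3 + j + 3*L (W(L, j) = -3 + (((L + L) + j) + L) = -3 + ((2*L + j) + L) = -3 + ((j + 2*L) + L) = -3 + (j + 3*L) = -3 + j + 3*L)
(-51*(D(m(6), 6) + 121))/W(-165, -218) = (-51*((-6 - 1*6 - 4*6) + 121))/(-3 - 218 + 3*(-165)) = (-51*((-6 - 6 - 24) + 121))/(-3 - 218 - 495) = -51*(-36 + 121)/(-716) = -51*85*(-1/716) = -4335*(-1/716) = 4335/716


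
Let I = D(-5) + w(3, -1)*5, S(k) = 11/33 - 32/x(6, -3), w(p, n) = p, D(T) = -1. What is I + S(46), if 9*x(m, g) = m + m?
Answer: -29/3 ≈ -9.6667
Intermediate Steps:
x(m, g) = 2*m/9 (x(m, g) = (m + m)/9 = (2*m)/9 = 2*m/9)
S(k) = -71/3 (S(k) = 11/33 - 32/((2/9)*6) = 11*(1/33) - 32/4/3 = 1/3 - 32*3/4 = 1/3 - 24 = -71/3)
I = 14 (I = -1 + 3*5 = -1 + 15 = 14)
I + S(46) = 14 - 71/3 = -29/3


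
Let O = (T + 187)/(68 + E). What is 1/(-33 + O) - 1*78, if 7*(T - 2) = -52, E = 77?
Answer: -2514487/32224 ≈ -78.031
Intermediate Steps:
T = -38/7 (T = 2 + (1/7)*(-52) = 2 - 52/7 = -38/7 ≈ -5.4286)
O = 1271/1015 (O = (-38/7 + 187)/(68 + 77) = (1271/7)/145 = (1271/7)*(1/145) = 1271/1015 ≈ 1.2522)
1/(-33 + O) - 1*78 = 1/(-33 + 1271/1015) - 1*78 = 1/(-32224/1015) - 78 = -1015/32224 - 78 = -2514487/32224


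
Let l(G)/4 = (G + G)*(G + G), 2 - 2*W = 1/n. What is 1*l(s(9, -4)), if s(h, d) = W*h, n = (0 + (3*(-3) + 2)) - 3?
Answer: 35721/25 ≈ 1428.8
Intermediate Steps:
n = -10 (n = (0 + (-9 + 2)) - 3 = (0 - 7) - 3 = -7 - 3 = -10)
W = 21/20 (W = 1 - ½/(-10) = 1 - ½*(-⅒) = 1 + 1/20 = 21/20 ≈ 1.0500)
s(h, d) = 21*h/20
l(G) = 16*G² (l(G) = 4*((G + G)*(G + G)) = 4*((2*G)*(2*G)) = 4*(4*G²) = 16*G²)
1*l(s(9, -4)) = 1*(16*((21/20)*9)²) = 1*(16*(189/20)²) = 1*(16*(35721/400)) = 1*(35721/25) = 35721/25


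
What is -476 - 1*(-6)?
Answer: -470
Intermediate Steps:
-476 - 1*(-6) = -476 + 6 = -470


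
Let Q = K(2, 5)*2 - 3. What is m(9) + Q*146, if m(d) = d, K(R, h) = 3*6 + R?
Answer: 5411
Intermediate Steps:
K(R, h) = 18 + R
Q = 37 (Q = (18 + 2)*2 - 3 = 20*2 - 3 = 40 - 3 = 37)
m(9) + Q*146 = 9 + 37*146 = 9 + 5402 = 5411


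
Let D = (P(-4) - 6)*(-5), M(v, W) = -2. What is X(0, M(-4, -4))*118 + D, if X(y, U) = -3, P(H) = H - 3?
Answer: -289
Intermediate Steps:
P(H) = -3 + H
D = 65 (D = ((-3 - 4) - 6)*(-5) = (-7 - 6)*(-5) = -13*(-5) = 65)
X(0, M(-4, -4))*118 + D = -3*118 + 65 = -354 + 65 = -289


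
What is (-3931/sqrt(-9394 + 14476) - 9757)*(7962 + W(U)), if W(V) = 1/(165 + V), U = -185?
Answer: -1553694923/20 - 625968509*sqrt(42)/9240 ≈ -7.8124e+7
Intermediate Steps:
(-3931/sqrt(-9394 + 14476) - 9757)*(7962 + W(U)) = (-3931/sqrt(-9394 + 14476) - 9757)*(7962 + 1/(165 - 185)) = (-3931*sqrt(42)/462 - 9757)*(7962 + 1/(-20)) = (-3931*sqrt(42)/462 - 9757)*(7962 - 1/20) = (-3931*sqrt(42)/462 - 9757)*(159239/20) = (-9757 - 3931*sqrt(42)/462)*(159239/20) = -1553694923/20 - 625968509*sqrt(42)/9240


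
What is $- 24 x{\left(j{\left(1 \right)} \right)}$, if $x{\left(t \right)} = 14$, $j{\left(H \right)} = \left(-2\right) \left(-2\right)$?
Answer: $-336$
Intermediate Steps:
$j{\left(H \right)} = 4$
$- 24 x{\left(j{\left(1 \right)} \right)} = \left(-24\right) 14 = -336$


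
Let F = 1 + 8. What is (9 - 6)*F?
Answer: 27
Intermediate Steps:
F = 9
(9 - 6)*F = (9 - 6)*9 = 3*9 = 27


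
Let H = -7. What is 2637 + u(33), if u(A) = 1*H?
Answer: 2630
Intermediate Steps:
u(A) = -7 (u(A) = 1*(-7) = -7)
2637 + u(33) = 2637 - 7 = 2630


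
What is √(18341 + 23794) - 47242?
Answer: -47242 + 53*√15 ≈ -47037.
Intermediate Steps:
√(18341 + 23794) - 47242 = √42135 - 47242 = 53*√15 - 47242 = -47242 + 53*√15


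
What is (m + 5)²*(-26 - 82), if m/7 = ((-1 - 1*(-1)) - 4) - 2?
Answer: -147852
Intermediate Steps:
m = -42 (m = 7*(((-1 - 1*(-1)) - 4) - 2) = 7*(((-1 + 1) - 4) - 2) = 7*((0 - 4) - 2) = 7*(-4 - 2) = 7*(-6) = -42)
(m + 5)²*(-26 - 82) = (-42 + 5)²*(-26 - 82) = (-37)²*(-108) = 1369*(-108) = -147852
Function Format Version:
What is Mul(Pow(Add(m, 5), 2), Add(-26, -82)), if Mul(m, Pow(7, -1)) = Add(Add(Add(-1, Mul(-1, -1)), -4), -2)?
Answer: -147852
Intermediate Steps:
m = -42 (m = Mul(7, Add(Add(Add(-1, Mul(-1, -1)), -4), -2)) = Mul(7, Add(Add(Add(-1, 1), -4), -2)) = Mul(7, Add(Add(0, -4), -2)) = Mul(7, Add(-4, -2)) = Mul(7, -6) = -42)
Mul(Pow(Add(m, 5), 2), Add(-26, -82)) = Mul(Pow(Add(-42, 5), 2), Add(-26, -82)) = Mul(Pow(-37, 2), -108) = Mul(1369, -108) = -147852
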